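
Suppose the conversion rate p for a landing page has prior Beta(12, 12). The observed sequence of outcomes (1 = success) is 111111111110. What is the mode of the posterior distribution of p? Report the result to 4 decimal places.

Prior: Beta(12, 12).
Data: 11 successes in 12 trials (from the sequence). The binomial likelihood contributes p^11(1−p)^1, so the posterior is Beta(12+11, 12+1) = Beta(23, 13).
For Beta(a, b) with a, b > 1 the mode is (a−1)/(a+b−2) = 22/34 ≈ 0.6471.

p̂_MAP = 0.6471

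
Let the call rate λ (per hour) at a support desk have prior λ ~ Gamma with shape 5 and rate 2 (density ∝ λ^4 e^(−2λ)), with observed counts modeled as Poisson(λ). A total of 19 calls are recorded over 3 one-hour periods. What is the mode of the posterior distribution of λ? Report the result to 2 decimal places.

Σxᵢ = 19, n = 3.
Posterior ∝ λ^4e^(−2λ) · λ^19e^(−3λ) = λ^23e^(−5λ), i.e. Gamma(shape=24, rate=5).
The mode of a Gamma(a, b) with a ≥ 1 (shape–rate) is (a−1)/b = 23/5 ≈ 4.60.

λ̂_MAP = 4.60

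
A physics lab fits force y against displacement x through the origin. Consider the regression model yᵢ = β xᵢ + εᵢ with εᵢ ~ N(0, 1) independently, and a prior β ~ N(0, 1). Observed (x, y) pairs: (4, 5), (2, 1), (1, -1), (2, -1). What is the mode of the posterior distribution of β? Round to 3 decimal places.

log p(β | y) = −Σ(yᵢ − βxᵢ)²/(2·1) − β²/(2·1) + const.
Setting the derivative to zero: Σxᵢ(yᵢ − βxᵢ)/1 − β/1 = 0, so β = Σxᵢyᵢ / (Σxᵢ² + σ²/τ²).
Σxᵢyᵢ = 4·5 + 2·1 + 1·(-1) + 2·(-1) = 19; Σxᵢ² = 25; σ²/τ² = 1.
β̂_MAP = 19 / (25 + 1) = 19/26 ≈ 0.731.

β̂_MAP = 0.731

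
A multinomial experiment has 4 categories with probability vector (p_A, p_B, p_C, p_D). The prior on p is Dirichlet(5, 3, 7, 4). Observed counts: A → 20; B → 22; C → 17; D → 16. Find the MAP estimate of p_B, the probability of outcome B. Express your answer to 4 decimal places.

The posterior is Dirichlet(αᵢ + nᵢ) = Dirichlet(25, 25, 24, 20).
For a Dirichlet(a₁,…,a_K) with all aᵢ > 1, the mode has j-th component (aⱼ − 1)/(Σaᵢ − K).
Here Σaᵢ = 94 and K = 4, so p_B = (25 − 1)/(94 − 4) = 24/90 ≈ 0.2667.

MAP estimate of p_B = 0.2667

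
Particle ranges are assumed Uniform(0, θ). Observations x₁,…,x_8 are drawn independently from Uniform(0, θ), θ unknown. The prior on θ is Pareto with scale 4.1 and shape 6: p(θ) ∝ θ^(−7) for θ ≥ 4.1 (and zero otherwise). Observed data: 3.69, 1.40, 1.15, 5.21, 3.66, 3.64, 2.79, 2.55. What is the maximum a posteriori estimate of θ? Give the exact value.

θ̂_MAP = 5.21

The Uniform(0, θ) likelihood is θ^(−n) for θ ≥ max(xᵢ), zero otherwise. Here max(xᵢ) = 5.21.
Posterior ∝ θ^(−7) · θ^(−8) = θ^(−15) on θ ≥ max(4.1, 5.21) = 5.21.
This density is strictly decreasing in θ, so the posterior mode lies at the lower boundary of the support.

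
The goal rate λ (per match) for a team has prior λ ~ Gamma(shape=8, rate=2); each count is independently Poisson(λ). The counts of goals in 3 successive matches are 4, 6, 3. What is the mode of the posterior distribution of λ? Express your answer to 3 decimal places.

λ̂_MAP = 4.000

Σxᵢ = 4+6+3 = 13, with n = 3.
Posterior ∝ λ^7e^(−2λ) · λ^13e^(−3λ) = λ^20e^(−5λ), i.e. Gamma(shape=21, rate=5).
The mode of a Gamma(a, b) with a ≥ 1 (shape–rate) is (a−1)/b = 20/5 ≈ 4.000.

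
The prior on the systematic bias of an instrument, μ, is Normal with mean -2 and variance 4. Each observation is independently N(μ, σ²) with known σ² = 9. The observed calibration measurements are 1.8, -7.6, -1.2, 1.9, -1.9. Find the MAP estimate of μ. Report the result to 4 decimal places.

n = 5; x̄ = (1.8 + (-7.6) + (-1.2) + 1.9 + (-1.9))/5 = -7/5 = -1.4.
For a Normal prior and Normal likelihood with known variance, the posterior is Normal; its mode equals its mean, the precision-weighted average.
Prior precision 1/σ₀² = 1/4 = 0.25; data precision n/σ² = 5/9.
μ̂ = (0.25·(-2) + (5/9)·(-1.4)) / (0.25 + 5/9) = (-23/18)/(29/36) = -46/29 ≈ -1.5862.

μ̂_MAP = -1.5862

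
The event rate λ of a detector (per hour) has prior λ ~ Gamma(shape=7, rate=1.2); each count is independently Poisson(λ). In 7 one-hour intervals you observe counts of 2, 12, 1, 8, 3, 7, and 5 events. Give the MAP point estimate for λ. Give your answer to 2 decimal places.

Σxᵢ = 2+12+1+8+3+7+5 = 38, with n = 7.
Posterior ∝ λ^6e^(−1.2λ) · λ^38e^(−7λ) = λ^44e^(−8.2λ), i.e. Gamma(shape=45, rate=8.2).
The mode of a Gamma(a, b) with a ≥ 1 (shape–rate) is (a−1)/b = 44/8.2 ≈ 5.37.

λ̂_MAP = 5.37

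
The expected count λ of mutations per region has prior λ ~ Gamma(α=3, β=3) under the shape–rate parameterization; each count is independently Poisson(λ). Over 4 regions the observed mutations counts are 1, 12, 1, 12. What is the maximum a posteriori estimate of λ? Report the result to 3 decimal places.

λ̂_MAP = 4.000

Σxᵢ = 1+12+1+12 = 26, with n = 4.
Posterior ∝ λ^2e^(−3λ) · λ^26e^(−4λ) = λ^28e^(−7λ), i.e. Gamma(shape=29, rate=7).
The mode of a Gamma(a, b) with a ≥ 1 (shape–rate) is (a−1)/b = 28/7 ≈ 4.000.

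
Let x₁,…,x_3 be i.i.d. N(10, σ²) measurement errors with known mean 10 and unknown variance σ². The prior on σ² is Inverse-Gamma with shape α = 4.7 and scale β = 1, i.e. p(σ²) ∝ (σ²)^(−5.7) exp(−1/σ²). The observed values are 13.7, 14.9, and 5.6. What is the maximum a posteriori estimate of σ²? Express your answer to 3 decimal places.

σ̂²_MAP = 4.101

Sum of squared deviations about the known mean: SS = (13.7−10)² + (14.9−10)² + (5.6−10)² = 57.06.
The Normal likelihood contributes (σ²)^(−n/2) exp(−SS/(2σ²)), so the posterior is Inverse-Gamma(α + n/2, β + SS/2) = Inverse-Gamma(6.2, 29.53).
The mode of Inverse-Gamma(a, b) is b/(a+1) = 29.53/7.2 ≈ 4.101.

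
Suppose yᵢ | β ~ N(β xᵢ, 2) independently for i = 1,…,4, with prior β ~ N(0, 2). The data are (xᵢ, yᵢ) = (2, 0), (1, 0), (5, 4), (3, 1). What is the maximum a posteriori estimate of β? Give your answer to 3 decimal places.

log p(β | y) = −Σ(yᵢ − βxᵢ)²/(2·2) − β²/(2·2) + const.
Setting the derivative to zero: Σxᵢ(yᵢ − βxᵢ)/2 − β/2 = 0, so β = Σxᵢyᵢ / (Σxᵢ² + σ²/τ²).
Σxᵢyᵢ = 2·0 + 1·0 + 5·4 + 3·1 = 23; Σxᵢ² = 39; σ²/τ² = 1.
β̂_MAP = 23 / (39 + 1) = 23/40 ≈ 0.575.

β̂_MAP = 0.575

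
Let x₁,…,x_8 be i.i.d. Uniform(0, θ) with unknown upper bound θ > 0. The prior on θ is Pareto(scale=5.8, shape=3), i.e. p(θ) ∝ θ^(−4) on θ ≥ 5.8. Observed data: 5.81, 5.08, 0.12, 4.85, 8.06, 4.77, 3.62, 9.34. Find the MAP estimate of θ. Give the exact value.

θ̂_MAP = 9.34

The Uniform(0, θ) likelihood is θ^(−n) for θ ≥ max(xᵢ), zero otherwise. Here max(xᵢ) = 9.34.
Posterior ∝ θ^(−4) · θ^(−8) = θ^(−12) on θ ≥ max(5.8, 9.34) = 9.34.
This density is strictly decreasing in θ, so the posterior mode lies at the lower boundary of the support.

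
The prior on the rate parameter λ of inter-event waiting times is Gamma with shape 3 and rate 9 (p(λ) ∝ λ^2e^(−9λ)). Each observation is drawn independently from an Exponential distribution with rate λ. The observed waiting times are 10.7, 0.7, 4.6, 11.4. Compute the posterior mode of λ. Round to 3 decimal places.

The Exponential(rate=λ) likelihood is ∝ λ^n e^(−λΣtᵢ). Here n = 4 and Σtᵢ = 10.7 + 0.7 + 4.6 + 11.4 = 27.4.
Posterior ∝ λ^2e^(−9λ) · λ^4e^(−27.4λ) = λ^6e^(−36.4λ), i.e. Gamma(7, 36.4).
Mode = (a−1)/b = 6/36.4 ≈ 0.165.

λ̂_MAP = 0.165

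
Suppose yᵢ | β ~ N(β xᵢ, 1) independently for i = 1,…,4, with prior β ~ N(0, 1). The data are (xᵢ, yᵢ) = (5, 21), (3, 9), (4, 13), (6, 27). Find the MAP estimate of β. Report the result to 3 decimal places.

log p(β | y) = −Σ(yᵢ − βxᵢ)²/(2·1) − β²/(2·1) + const.
Setting the derivative to zero: Σxᵢ(yᵢ − βxᵢ)/1 − β/1 = 0, so β = Σxᵢyᵢ / (Σxᵢ² + σ²/τ²).
Σxᵢyᵢ = 5·21 + 3·9 + 4·13 + 6·27 = 346; Σxᵢ² = 86; σ²/τ² = 1.
β̂_MAP = 346 / (86 + 1) = 346/87 ≈ 3.977.

β̂_MAP = 3.977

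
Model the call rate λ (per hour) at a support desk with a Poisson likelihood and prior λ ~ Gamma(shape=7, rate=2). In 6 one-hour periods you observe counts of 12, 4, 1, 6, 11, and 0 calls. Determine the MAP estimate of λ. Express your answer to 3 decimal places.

Σxᵢ = 12+4+1+6+11+0 = 34, with n = 6.
Posterior ∝ λ^6e^(−2λ) · λ^34e^(−6λ) = λ^40e^(−8λ), i.e. Gamma(shape=41, rate=8).
The mode of a Gamma(a, b) with a ≥ 1 (shape–rate) is (a−1)/b = 40/8 ≈ 5.000.

λ̂_MAP = 5.000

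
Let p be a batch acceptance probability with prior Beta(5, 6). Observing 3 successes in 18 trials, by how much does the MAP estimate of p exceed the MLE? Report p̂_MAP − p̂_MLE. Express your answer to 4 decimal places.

MAP − MLE = 0.0926

Posterior is Beta(8, 21); MAP = (8−1)/(29−2) = 7/27 ≈ 0.25926.
MLE ignores the prior: p̂_MLE = k/n = 3/18 ≈ 0.16667.
Difference = 7/27 − 3/18 = 5/54 ≈ 0.0926.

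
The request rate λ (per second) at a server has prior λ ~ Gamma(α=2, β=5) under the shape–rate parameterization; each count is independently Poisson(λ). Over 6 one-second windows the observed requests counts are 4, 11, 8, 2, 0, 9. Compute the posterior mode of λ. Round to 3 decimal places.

λ̂_MAP = 3.182

Σxᵢ = 4+11+8+2+0+9 = 34, with n = 6.
Posterior ∝ λe^(−5λ) · λ^34e^(−6λ) = λ^35e^(−11λ), i.e. Gamma(shape=36, rate=11).
The mode of a Gamma(a, b) with a ≥ 1 (shape–rate) is (a−1)/b = 35/11 ≈ 3.182.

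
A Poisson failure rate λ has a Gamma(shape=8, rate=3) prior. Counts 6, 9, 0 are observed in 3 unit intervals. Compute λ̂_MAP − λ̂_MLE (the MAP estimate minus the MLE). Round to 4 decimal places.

Σxᵢ = 15. Posterior is Gamma(23, 6); MAP = (23−1)/6 = 22/6 ≈ 3.66667.
MLE = x̄ = 15/3 ≈ 5.00000.
Difference = 22/6 − 15/3 = -4/3 ≈ -1.3333.

MAP − MLE = -1.3333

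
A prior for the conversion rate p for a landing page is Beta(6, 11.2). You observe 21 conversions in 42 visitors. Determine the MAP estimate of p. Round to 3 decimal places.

p̂_MAP = 0.455

Prior: Beta(6, 11.2).
Data: 21 successes in 42 trials. The binomial likelihood contributes p^21(1−p)^21, so the posterior is Beta(6+21, 11.2+21) = Beta(27, 32.2).
For Beta(a, b) with a, b > 1 the mode is (a−1)/(a+b−2) = 26/57.2 ≈ 0.455.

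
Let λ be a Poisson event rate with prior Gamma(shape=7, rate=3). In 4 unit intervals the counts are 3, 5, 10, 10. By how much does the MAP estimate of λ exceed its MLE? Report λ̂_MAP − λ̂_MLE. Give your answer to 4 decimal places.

Σxᵢ = 28. Posterior is Gamma(35, 7); MAP = (35−1)/7 = 34/7 ≈ 4.85714.
MLE = x̄ = 28/4 ≈ 7.00000.
Difference = 34/7 − 28/4 = -15/7 ≈ -2.1429.

MAP − MLE = -2.1429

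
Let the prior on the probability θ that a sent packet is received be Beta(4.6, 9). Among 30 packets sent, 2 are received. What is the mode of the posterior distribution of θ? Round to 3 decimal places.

θ̂_MAP = 0.135

Prior: Beta(4.6, 9).
Data: 2 successes in 30 trials. The binomial likelihood contributes θ^2(1−θ)^28, so the posterior is Beta(4.6+2, 9+28) = Beta(6.6, 37).
For Beta(a, b) with a, b > 1 the mode is (a−1)/(a+b−2) = 5.6/41.6 ≈ 0.135.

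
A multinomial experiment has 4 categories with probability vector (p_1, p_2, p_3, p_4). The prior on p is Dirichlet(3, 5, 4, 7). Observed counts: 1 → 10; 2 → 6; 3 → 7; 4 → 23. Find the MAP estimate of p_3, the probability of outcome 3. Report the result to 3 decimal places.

The posterior is Dirichlet(αᵢ + nᵢ) = Dirichlet(13, 11, 11, 30).
For a Dirichlet(a₁,…,a_K) with all aᵢ > 1, the mode has j-th component (aⱼ − 1)/(Σaᵢ − K).
Here Σaᵢ = 65 and K = 4, so p_3 = (11 − 1)/(65 − 4) = 10/61 ≈ 0.164.

MAP estimate: 0.164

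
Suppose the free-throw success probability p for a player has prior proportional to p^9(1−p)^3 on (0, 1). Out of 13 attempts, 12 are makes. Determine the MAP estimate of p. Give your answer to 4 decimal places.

p̂_MAP = 0.8400

The prior density ∝ p^9(1−p)^3 is the kernel of Beta(10, 4).
Data: 12 successes in 13 trials. The binomial likelihood contributes p^12(1−p)^1, so the posterior is Beta(10+12, 4+1) = Beta(22, 5).
For Beta(a, b) with a, b > 1 the mode is (a−1)/(a+b−2) = 21/25 ≈ 0.8400.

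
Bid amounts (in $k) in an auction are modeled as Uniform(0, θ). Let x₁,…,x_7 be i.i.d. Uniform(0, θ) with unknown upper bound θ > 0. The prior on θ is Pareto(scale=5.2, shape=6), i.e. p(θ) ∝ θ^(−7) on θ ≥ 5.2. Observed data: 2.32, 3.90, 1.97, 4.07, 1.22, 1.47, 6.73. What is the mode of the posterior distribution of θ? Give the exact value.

The Uniform(0, θ) likelihood is θ^(−n) for θ ≥ max(xᵢ), zero otherwise. Here max(xᵢ) = 6.73.
Posterior ∝ θ^(−7) · θ^(−7) = θ^(−14) on θ ≥ max(5.2, 6.73) = 6.73.
This density is strictly decreasing in θ, so the posterior mode lies at the lower boundary of the support.

θ̂_MAP = 6.73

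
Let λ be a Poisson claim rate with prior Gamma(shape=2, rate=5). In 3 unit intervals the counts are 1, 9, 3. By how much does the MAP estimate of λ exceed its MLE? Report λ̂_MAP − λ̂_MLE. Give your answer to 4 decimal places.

MAP − MLE = -2.5833

Σxᵢ = 13. Posterior is Gamma(15, 8); MAP = (15−1)/8 = 14/8 ≈ 1.75000.
MLE = x̄ = 13/3 ≈ 4.33333.
Difference = 14/8 − 13/3 = -31/12 ≈ -2.5833.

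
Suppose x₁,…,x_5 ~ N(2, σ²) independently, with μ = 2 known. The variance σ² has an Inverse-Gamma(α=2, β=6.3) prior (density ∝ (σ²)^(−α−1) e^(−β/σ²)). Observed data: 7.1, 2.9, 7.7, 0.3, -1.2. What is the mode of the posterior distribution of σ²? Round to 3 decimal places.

σ̂²_MAP = 7.731

Sum of squared deviations about the known mean: SS = (7.1−2)² + (2.9−2)² + (7.7−2)² + (0.3−2)² + (-1.2−2)² = 72.44.
The Normal likelihood contributes (σ²)^(−n/2) exp(−SS/(2σ²)), so the posterior is Inverse-Gamma(α + n/2, β + SS/2) = Inverse-Gamma(4.5, 42.52).
The mode of Inverse-Gamma(a, b) is b/(a+1) = 42.52/5.5 ≈ 7.731.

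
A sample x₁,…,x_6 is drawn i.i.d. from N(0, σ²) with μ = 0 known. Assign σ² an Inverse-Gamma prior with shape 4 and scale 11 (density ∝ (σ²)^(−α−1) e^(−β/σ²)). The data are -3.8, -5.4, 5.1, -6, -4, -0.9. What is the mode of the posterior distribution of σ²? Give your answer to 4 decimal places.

σ̂²_MAP = 9.0263

Sum of squared deviations about the known mean: SS = (-3.8−0)² + (-5.4−0)² + (5.1−0)² + (-6−0)² + (-4−0)² + (-0.9−0)² = 122.42.
The Normal likelihood contributes (σ²)^(−n/2) exp(−SS/(2σ²)), so the posterior is Inverse-Gamma(α + n/2, β + SS/2) = Inverse-Gamma(7, 72.21).
The mode of Inverse-Gamma(a, b) is b/(a+1) = 72.21/8 ≈ 9.0263.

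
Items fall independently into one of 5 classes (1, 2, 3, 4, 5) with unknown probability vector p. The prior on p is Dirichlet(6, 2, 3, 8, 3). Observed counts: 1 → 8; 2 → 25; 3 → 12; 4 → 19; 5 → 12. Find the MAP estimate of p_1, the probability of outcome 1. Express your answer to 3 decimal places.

MAP estimate: 0.140

The posterior is Dirichlet(αᵢ + nᵢ) = Dirichlet(14, 27, 15, 27, 15).
For a Dirichlet(a₁,…,a_K) with all aᵢ > 1, the mode has j-th component (aⱼ − 1)/(Σaᵢ − K).
Here Σaᵢ = 98 and K = 5, so p_1 = (14 − 1)/(98 − 5) = 13/93 ≈ 0.140.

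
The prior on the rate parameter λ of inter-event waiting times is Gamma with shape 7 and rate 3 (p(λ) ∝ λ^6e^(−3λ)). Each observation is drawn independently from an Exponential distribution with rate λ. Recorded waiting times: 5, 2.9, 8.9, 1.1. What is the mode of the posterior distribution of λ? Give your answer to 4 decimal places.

The Exponential(rate=λ) likelihood is ∝ λ^n e^(−λΣtᵢ). Here n = 4 and Σtᵢ = 5 + 2.9 + 8.9 + 1.1 = 17.9.
Posterior ∝ λ^6e^(−3λ) · λ^4e^(−17.9λ) = λ^10e^(−20.9λ), i.e. Gamma(11, 20.9).
Mode = (a−1)/b = 10/20.9 ≈ 0.4785.

λ̂_MAP = 0.4785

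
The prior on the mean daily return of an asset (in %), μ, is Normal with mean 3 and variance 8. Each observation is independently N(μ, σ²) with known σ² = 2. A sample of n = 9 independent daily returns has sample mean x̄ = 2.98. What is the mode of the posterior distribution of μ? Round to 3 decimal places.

n = 9, x̄ = 2.98.
For a Normal prior and Normal likelihood with known variance, the posterior is Normal; its mode equals its mean, the precision-weighted average.
Prior precision 1/σ₀² = 1/8 = 0.125; data precision n/σ² = 9/2 = 4.5.
μ̂ = (0.125·3 + 4.5·2.98) / (0.125 + 4.5) = 13.785/4.625 = 2757/925 ≈ 2.981.

μ̂_MAP = 2.981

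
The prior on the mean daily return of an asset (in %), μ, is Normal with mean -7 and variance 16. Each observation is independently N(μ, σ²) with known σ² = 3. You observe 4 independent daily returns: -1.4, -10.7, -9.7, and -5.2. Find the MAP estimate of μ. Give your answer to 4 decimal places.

n = 4; x̄ = ((-1.4) + (-10.7) + (-9.7) + (-5.2))/4 = -27/4 = -6.75.
For a Normal prior and Normal likelihood with known variance, the posterior is Normal; its mode equals its mean, the precision-weighted average.
Prior precision 1/σ₀² = 1/16 = 0.0625; data precision n/σ² = 4/3.
μ̂ = (0.0625·(-7) + (4/3)·(-6.75)) / (0.0625 + 4/3) = (-9.4375)/(67/48) = -453/67 ≈ -6.7612.

μ̂_MAP = -6.7612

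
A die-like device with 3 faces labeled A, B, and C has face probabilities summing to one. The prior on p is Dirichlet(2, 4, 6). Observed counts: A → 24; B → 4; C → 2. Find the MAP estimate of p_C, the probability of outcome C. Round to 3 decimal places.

MAP estimate of p_C = 0.179

The posterior is Dirichlet(αᵢ + nᵢ) = Dirichlet(26, 8, 8).
For a Dirichlet(a₁,…,a_K) with all aᵢ > 1, the mode has j-th component (aⱼ − 1)/(Σaᵢ − K).
Here Σaᵢ = 42 and K = 3, so p_C = (8 − 1)/(42 − 3) = 7/39 ≈ 0.179.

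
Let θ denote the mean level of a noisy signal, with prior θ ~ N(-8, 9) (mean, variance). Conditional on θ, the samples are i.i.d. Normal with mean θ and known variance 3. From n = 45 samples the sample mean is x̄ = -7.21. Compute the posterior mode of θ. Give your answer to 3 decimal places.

θ̂_MAP = -7.216

n = 45, x̄ = -7.21.
For a Normal prior and Normal likelihood with known variance, the posterior is Normal; its mode equals its mean, the precision-weighted average.
Prior precision 1/σ₀² = 1/9; data precision n/σ² = 45/3 = 15.
θ̂ = ((1/9)·(-8) + 15·(-7.21)) / (1/9 + 15) = (-19627/180)/(136/9) = -19627/2720 ≈ -7.216.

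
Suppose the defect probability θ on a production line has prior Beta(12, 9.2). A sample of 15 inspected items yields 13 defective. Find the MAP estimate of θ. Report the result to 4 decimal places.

θ̂_MAP = 0.7018

Prior: Beta(12, 9.2).
Data: 13 successes in 15 trials. The binomial likelihood contributes θ^13(1−θ)^2, so the posterior is Beta(12+13, 9.2+2) = Beta(25, 11.2).
For Beta(a, b) with a, b > 1 the mode is (a−1)/(a+b−2) = 24/34.2 ≈ 0.7018.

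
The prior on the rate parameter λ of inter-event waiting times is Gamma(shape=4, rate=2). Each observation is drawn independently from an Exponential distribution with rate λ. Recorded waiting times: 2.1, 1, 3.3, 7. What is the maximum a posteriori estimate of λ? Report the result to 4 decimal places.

λ̂_MAP = 0.4545

The Exponential(rate=λ) likelihood is ∝ λ^n e^(−λΣtᵢ). Here n = 4 and Σtᵢ = 2.1 + 1 + 3.3 + 7 = 13.4.
Posterior ∝ λ^3e^(−2λ) · λ^4e^(−13.4λ) = λ^7e^(−15.4λ), i.e. Gamma(8, 15.4).
Mode = (a−1)/b = 7/15.4 ≈ 0.4545.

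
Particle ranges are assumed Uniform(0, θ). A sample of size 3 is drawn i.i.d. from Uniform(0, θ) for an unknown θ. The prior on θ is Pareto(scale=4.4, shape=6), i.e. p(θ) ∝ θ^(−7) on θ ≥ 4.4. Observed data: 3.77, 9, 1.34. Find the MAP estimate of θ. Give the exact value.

The Uniform(0, θ) likelihood is θ^(−n) for θ ≥ max(xᵢ), zero otherwise. Here max(xᵢ) = 9.
Posterior ∝ θ^(−7) · θ^(−3) = θ^(−10) on θ ≥ max(4.4, 9) = 9.
This density is strictly decreasing in θ, so the posterior mode lies at the lower boundary of the support.

θ̂_MAP = 9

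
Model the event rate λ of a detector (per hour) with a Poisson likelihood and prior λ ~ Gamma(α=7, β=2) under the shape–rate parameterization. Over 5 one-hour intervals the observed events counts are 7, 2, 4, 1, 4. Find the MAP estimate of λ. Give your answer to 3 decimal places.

λ̂_MAP = 3.429

Σxᵢ = 7+2+4+1+4 = 18, with n = 5.
Posterior ∝ λ^6e^(−2λ) · λ^18e^(−5λ) = λ^24e^(−7λ), i.e. Gamma(shape=25, rate=7).
The mode of a Gamma(a, b) with a ≥ 1 (shape–rate) is (a−1)/b = 24/7 ≈ 3.429.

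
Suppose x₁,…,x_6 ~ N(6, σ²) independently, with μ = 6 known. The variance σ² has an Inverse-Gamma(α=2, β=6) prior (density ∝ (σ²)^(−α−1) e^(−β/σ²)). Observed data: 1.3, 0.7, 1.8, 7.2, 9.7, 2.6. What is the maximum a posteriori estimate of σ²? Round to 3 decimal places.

Sum of squared deviations about the known mean: SS = (1.3−6)² + (0.7−6)² + (1.8−6)² + (7.2−6)² + (9.7−6)² + (2.6−6)² = 94.51.
The Normal likelihood contributes (σ²)^(−n/2) exp(−SS/(2σ²)), so the posterior is Inverse-Gamma(α + n/2, β + SS/2) = Inverse-Gamma(5, 53.255).
The mode of Inverse-Gamma(a, b) is b/(a+1) = 53.255/6 ≈ 8.876.

σ̂²_MAP = 8.876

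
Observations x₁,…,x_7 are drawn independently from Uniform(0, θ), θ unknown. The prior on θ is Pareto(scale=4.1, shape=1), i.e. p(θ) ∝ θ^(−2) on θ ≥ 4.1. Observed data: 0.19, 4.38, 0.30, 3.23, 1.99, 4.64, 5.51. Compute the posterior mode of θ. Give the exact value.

The Uniform(0, θ) likelihood is θ^(−n) for θ ≥ max(xᵢ), zero otherwise. Here max(xᵢ) = 5.51.
Posterior ∝ θ^(−2) · θ^(−7) = θ^(−9) on θ ≥ max(4.1, 5.51) = 5.51.
This density is strictly decreasing in θ, so the posterior mode lies at the lower boundary of the support.

θ̂_MAP = 5.51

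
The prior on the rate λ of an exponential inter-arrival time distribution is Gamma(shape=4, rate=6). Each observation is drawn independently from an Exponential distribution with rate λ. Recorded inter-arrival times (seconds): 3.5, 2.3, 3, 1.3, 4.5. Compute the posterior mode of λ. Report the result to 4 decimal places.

λ̂_MAP = 0.3883

The Exponential(rate=λ) likelihood is ∝ λ^n e^(−λΣtᵢ). Here n = 5 and Σtᵢ = 3.5 + 2.3 + 3 + 1.3 + 4.5 = 14.6.
Posterior ∝ λ^3e^(−6λ) · λ^5e^(−14.6λ) = λ^8e^(−20.6λ), i.e. Gamma(9, 20.6).
Mode = (a−1)/b = 8/20.6 ≈ 0.3883.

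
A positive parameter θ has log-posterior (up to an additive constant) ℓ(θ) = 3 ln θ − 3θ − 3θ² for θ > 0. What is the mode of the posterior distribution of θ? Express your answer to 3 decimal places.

θ̂_MAP = 0.500

ℓ'(θ) = 3/θ − 3 − 6θ. Setting this to zero and multiplying by θ: 6θ² + 3θ − 3 = 0.
θ = (−3 + √(3² + 4·6·3)) / (2·6) = (−3 + √81) / 12 = (−3 + 9)/12 = 1/2.
ℓ''(θ) = −3/θ² − 6 < 0, confirming a maximum.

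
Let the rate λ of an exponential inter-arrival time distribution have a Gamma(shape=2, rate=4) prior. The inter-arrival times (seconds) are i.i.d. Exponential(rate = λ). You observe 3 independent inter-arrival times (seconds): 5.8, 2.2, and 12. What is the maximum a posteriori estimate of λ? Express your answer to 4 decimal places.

λ̂_MAP = 0.1667

The Exponential(rate=λ) likelihood is ∝ λ^n e^(−λΣtᵢ). Here n = 3 and Σtᵢ = 5.8 + 2.2 + 12 = 20.
Posterior ∝ λe^(−4λ) · λ^3e^(−20λ) = λ^4e^(−24λ), i.e. Gamma(5, 24).
Mode = (a−1)/b = 4/24 ≈ 0.1667.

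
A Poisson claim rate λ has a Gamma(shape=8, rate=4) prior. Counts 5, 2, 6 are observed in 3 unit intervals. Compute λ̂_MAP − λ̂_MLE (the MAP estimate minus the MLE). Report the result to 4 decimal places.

MAP − MLE = -1.4762

Σxᵢ = 13. Posterior is Gamma(21, 7); MAP = (21−1)/7 = 20/7 ≈ 2.85714.
MLE = x̄ = 13/3 ≈ 4.33333.
Difference = 20/7 − 13/3 = -31/21 ≈ -1.4762.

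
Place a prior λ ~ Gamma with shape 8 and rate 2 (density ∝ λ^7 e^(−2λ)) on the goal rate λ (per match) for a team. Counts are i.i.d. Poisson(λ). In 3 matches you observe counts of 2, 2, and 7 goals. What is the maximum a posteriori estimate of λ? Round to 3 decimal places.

Σxᵢ = 2+2+7 = 11, with n = 3.
Posterior ∝ λ^7e^(−2λ) · λ^11e^(−3λ) = λ^18e^(−5λ), i.e. Gamma(shape=19, rate=5).
The mode of a Gamma(a, b) with a ≥ 1 (shape–rate) is (a−1)/b = 18/5 ≈ 3.600.

λ̂_MAP = 3.600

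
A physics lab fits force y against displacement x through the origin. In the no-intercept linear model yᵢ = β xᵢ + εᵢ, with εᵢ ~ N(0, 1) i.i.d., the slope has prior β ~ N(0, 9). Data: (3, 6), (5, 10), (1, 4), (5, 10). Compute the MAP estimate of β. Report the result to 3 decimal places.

log p(β | y) = −Σ(yᵢ − βxᵢ)²/(2·1) − β²/(2·9) + const.
Setting the derivative to zero: Σxᵢ(yᵢ − βxᵢ)/1 − β/9 = 0, so β = Σxᵢyᵢ / (Σxᵢ² + σ²/τ²).
Σxᵢyᵢ = 3·6 + 5·10 + 1·4 + 5·10 = 122; Σxᵢ² = 60; σ²/τ² = 1/9.
β̂_MAP = 122 / (60 + 1/9) = 122/(541/9) = 1098/541 ≈ 2.030.

β̂_MAP = 2.030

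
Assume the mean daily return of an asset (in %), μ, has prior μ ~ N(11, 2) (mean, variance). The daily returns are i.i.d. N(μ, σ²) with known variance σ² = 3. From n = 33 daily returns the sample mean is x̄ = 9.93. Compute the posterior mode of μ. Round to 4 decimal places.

μ̂_MAP = 9.9765

n = 33, x̄ = 9.93.
For a Normal prior and Normal likelihood with known variance, the posterior is Normal; its mode equals its mean, the precision-weighted average.
Prior precision 1/σ₀² = 1/2 = 0.5; data precision n/σ² = 33/3 = 11.
μ̂ = (0.5·11 + 11·9.93) / (0.5 + 11) = 114.73/11.5 = 11473/1150 ≈ 9.9765.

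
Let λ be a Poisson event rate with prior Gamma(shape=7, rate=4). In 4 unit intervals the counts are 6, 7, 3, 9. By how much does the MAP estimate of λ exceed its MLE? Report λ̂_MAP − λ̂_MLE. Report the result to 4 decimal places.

Σxᵢ = 25. Posterior is Gamma(32, 8); MAP = (32−1)/8 = 31/8 ≈ 3.87500.
MLE = x̄ = 25/4 ≈ 6.25000.
Difference = 31/8 − 25/4 = -19/8 ≈ -2.3750.

MAP − MLE = -2.3750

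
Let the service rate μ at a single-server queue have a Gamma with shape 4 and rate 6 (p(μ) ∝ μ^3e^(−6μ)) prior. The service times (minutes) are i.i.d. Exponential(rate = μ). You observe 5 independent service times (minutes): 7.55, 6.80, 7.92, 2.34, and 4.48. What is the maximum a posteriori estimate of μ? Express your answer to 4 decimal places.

The Exponential(rate=μ) likelihood is ∝ μ^n e^(−μΣtᵢ). Here n = 5 and Σtᵢ = 7.55 + 6.80 + 7.92 + 2.34 + 4.48 = 29.09.
Posterior ∝ μ^3e^(−6μ) · μ^5e^(−29.09μ) = μ^8e^(−35.09μ), i.e. Gamma(9, 35.09).
Mode = (a−1)/b = 8/35.09 ≈ 0.2280.

μ̂_MAP = 0.2280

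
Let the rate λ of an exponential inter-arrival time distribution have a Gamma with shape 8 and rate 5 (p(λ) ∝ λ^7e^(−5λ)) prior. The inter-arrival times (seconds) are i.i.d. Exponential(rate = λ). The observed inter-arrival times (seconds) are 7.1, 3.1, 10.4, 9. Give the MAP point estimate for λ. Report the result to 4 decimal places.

The Exponential(rate=λ) likelihood is ∝ λ^n e^(−λΣtᵢ). Here n = 4 and Σtᵢ = 7.1 + 3.1 + 10.4 + 9 = 29.6.
Posterior ∝ λ^7e^(−5λ) · λ^4e^(−29.6λ) = λ^11e^(−34.6λ), i.e. Gamma(12, 34.6).
Mode = (a−1)/b = 11/34.6 ≈ 0.3179.

λ̂_MAP = 0.3179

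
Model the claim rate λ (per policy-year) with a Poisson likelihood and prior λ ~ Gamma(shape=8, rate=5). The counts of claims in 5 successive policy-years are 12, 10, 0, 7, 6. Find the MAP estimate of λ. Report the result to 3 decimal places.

Σxᵢ = 12+10+0+7+6 = 35, with n = 5.
Posterior ∝ λ^7e^(−5λ) · λ^35e^(−5λ) = λ^42e^(−10λ), i.e. Gamma(shape=43, rate=10).
The mode of a Gamma(a, b) with a ≥ 1 (shape–rate) is (a−1)/b = 42/10 ≈ 4.200.

λ̂_MAP = 4.200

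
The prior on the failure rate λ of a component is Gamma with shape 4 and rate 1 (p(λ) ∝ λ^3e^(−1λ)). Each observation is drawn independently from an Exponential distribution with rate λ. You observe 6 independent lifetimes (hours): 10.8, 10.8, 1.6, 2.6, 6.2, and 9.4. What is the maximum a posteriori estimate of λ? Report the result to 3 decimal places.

The Exponential(rate=λ) likelihood is ∝ λ^n e^(−λΣtᵢ). Here n = 6 and Σtᵢ = 10.8 + 10.8 + 1.6 + 2.6 + 6.2 + 9.4 = 41.4.
Posterior ∝ λ^3e^(−1λ) · λ^6e^(−41.4λ) = λ^9e^(−42.4λ), i.e. Gamma(10, 42.4).
Mode = (a−1)/b = 9/42.4 ≈ 0.212.

λ̂_MAP = 0.212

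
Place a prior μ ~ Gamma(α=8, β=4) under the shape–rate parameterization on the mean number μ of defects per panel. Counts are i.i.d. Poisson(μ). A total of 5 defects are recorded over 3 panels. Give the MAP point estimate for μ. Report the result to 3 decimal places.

μ̂_MAP = 1.714

Σxᵢ = 5, n = 3.
Posterior ∝ μ^7e^(−4μ) · μ^5e^(−3μ) = μ^12e^(−7μ), i.e. Gamma(shape=13, rate=7).
The mode of a Gamma(a, b) with a ≥ 1 (shape–rate) is (a−1)/b = 12/7 ≈ 1.714.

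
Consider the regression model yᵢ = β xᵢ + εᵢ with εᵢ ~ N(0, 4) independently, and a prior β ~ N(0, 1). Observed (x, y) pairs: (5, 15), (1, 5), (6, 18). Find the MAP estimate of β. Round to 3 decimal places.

β̂_MAP = 2.848

log p(β | y) = −Σ(yᵢ − βxᵢ)²/(2·4) − β²/(2·1) + const.
Setting the derivative to zero: Σxᵢ(yᵢ − βxᵢ)/4 − β/1 = 0, so β = Σxᵢyᵢ / (Σxᵢ² + σ²/τ²).
Σxᵢyᵢ = 5·15 + 1·5 + 6·18 = 188; Σxᵢ² = 62; σ²/τ² = 4.
β̂_MAP = 188 / (62 + 4) = 188/66 ≈ 2.848.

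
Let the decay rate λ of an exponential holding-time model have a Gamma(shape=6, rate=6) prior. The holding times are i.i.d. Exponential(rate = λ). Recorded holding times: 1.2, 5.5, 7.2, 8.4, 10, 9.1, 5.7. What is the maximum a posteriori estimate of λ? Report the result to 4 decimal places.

λ̂_MAP = 0.2260

The Exponential(rate=λ) likelihood is ∝ λ^n e^(−λΣtᵢ). Here n = 7 and Σtᵢ = 1.2 + 5.5 + 7.2 + 8.4 + 10 + 9.1 + 5.7 = 47.1.
Posterior ∝ λ^5e^(−6λ) · λ^7e^(−47.1λ) = λ^12e^(−53.1λ), i.e. Gamma(13, 53.1).
Mode = (a−1)/b = 12/53.1 ≈ 0.2260.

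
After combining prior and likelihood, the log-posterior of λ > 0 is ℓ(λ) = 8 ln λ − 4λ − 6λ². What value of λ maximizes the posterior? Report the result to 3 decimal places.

λ̂_MAP = 0.667

ℓ'(λ) = 8/λ − 4 − 12λ. Setting this to zero and multiplying by λ: 12λ² + 4λ − 8 = 0.
λ = (−4 + √(4² + 4·12·8)) / (2·12) = (−4 + √400) / 24 = (−4 + 20)/24 = 2/3.
ℓ''(λ) = −8/λ² − 12 < 0, confirming a maximum.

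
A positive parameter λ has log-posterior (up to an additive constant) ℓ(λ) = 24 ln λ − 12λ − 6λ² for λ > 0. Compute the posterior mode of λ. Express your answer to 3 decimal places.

λ̂_MAP = 1.000

ℓ'(λ) = 24/λ − 12 − 12λ. Setting this to zero and multiplying by λ: 12λ² + 12λ − 24 = 0.
λ = (−12 + √(12² + 4·12·24)) / (2·12) = (−12 + √1296) / 24 = (−12 + 36)/24 = 1.
ℓ''(λ) = −24/λ² − 12 < 0, confirming a maximum.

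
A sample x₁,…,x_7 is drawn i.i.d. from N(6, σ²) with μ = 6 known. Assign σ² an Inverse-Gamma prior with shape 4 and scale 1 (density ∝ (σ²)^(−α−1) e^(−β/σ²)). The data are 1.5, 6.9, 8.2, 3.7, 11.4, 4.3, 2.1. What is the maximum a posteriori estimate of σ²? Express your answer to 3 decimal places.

Sum of squared deviations about the known mean: SS = (1.5−6)² + (6.9−6)² + (8.2−6)² + (3.7−6)² + (11.4−6)² + (4.3−6)² + (2.1−6)² = 78.45.
The Normal likelihood contributes (σ²)^(−n/2) exp(−SS/(2σ²)), so the posterior is Inverse-Gamma(α + n/2, β + SS/2) = Inverse-Gamma(7.5, 40.225).
The mode of Inverse-Gamma(a, b) is b/(a+1) = 40.225/8.5 ≈ 4.732.

σ̂²_MAP = 4.732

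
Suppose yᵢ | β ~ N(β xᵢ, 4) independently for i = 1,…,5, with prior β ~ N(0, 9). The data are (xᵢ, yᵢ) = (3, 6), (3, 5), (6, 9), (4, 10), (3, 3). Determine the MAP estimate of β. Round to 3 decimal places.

log p(β | y) = −Σ(yᵢ − βxᵢ)²/(2·4) − β²/(2·9) + const.
Setting the derivative to zero: Σxᵢ(yᵢ − βxᵢ)/4 − β/9 = 0, so β = Σxᵢyᵢ / (Σxᵢ² + σ²/τ²).
Σxᵢyᵢ = 3·6 + 3·5 + 6·9 + 4·10 + 3·3 = 136; Σxᵢ² = 79; σ²/τ² = 4/9.
β̂_MAP = 136 / (79 + 4/9) = 136/(715/9) = 1224/715 ≈ 1.712.

β̂_MAP = 1.712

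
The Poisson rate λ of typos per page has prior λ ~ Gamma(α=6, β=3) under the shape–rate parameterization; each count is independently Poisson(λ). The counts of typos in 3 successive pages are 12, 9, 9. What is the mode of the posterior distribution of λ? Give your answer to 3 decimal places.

Σxᵢ = 12+9+9 = 30, with n = 3.
Posterior ∝ λ^5e^(−3λ) · λ^30e^(−3λ) = λ^35e^(−6λ), i.e. Gamma(shape=36, rate=6).
The mode of a Gamma(a, b) with a ≥ 1 (shape–rate) is (a−1)/b = 35/6 ≈ 5.833.

λ̂_MAP = 5.833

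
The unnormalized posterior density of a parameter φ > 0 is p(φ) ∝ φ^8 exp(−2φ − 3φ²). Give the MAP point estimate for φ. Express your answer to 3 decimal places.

ℓ'(φ) = 8/φ − 2 − 6φ. Setting this to zero and multiplying by φ: 6φ² + 2φ − 8 = 0.
φ = (−2 + √(2² + 4·6·8)) / (2·6) = (−2 + √196) / 12 = (−2 + 14)/12 = 1.
ℓ''(φ) = −8/φ² − 6 < 0, confirming a maximum.

φ̂_MAP = 1.000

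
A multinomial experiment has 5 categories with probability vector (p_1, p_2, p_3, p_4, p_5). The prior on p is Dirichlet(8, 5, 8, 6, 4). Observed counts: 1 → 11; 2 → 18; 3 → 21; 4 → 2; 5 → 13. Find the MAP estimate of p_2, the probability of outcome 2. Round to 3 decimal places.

MAP estimate: 0.242

The posterior is Dirichlet(αᵢ + nᵢ) = Dirichlet(19, 23, 29, 8, 17).
For a Dirichlet(a₁,…,a_K) with all aᵢ > 1, the mode has j-th component (aⱼ − 1)/(Σaᵢ − K).
Here Σaᵢ = 96 and K = 5, so p_2 = (23 − 1)/(96 − 5) = 22/91 ≈ 0.242.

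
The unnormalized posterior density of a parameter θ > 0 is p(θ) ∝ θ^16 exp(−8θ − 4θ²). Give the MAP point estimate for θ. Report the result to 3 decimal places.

θ̂_MAP = 1.000

ℓ'(θ) = 16/θ − 8 − 8θ. Setting this to zero and multiplying by θ: 8θ² + 8θ − 16 = 0.
θ = (−8 + √(8² + 4·8·16)) / (2·8) = (−8 + √576) / 16 = (−8 + 24)/16 = 1.
ℓ''(θ) = −16/θ² − 8 < 0, confirming a maximum.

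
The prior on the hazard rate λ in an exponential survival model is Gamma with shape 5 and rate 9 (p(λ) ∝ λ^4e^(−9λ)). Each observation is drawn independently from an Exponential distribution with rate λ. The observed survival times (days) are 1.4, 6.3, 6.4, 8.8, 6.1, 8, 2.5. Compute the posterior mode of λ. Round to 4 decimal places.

The Exponential(rate=λ) likelihood is ∝ λ^n e^(−λΣtᵢ). Here n = 7 and Σtᵢ = 1.4 + 6.3 + 6.4 + 8.8 + 6.1 + 8 + 2.5 = 39.5.
Posterior ∝ λ^4e^(−9λ) · λ^7e^(−39.5λ) = λ^11e^(−48.5λ), i.e. Gamma(12, 48.5).
Mode = (a−1)/b = 11/48.5 ≈ 0.2268.

λ̂_MAP = 0.2268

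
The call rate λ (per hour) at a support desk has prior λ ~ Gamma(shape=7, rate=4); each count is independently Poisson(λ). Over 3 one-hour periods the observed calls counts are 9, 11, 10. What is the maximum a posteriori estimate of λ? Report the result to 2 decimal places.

Σxᵢ = 9+11+10 = 30, with n = 3.
Posterior ∝ λ^6e^(−4λ) · λ^30e^(−3λ) = λ^36e^(−7λ), i.e. Gamma(shape=37, rate=7).
The mode of a Gamma(a, b) with a ≥ 1 (shape–rate) is (a−1)/b = 36/7 ≈ 5.14.

λ̂_MAP = 5.14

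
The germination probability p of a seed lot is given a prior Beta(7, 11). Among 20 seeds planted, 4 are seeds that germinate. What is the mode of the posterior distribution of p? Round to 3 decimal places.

p̂_MAP = 0.278

Prior: Beta(7, 11).
Data: 4 successes in 20 trials. The binomial likelihood contributes p^4(1−p)^16, so the posterior is Beta(7+4, 11+16) = Beta(11, 27).
For Beta(a, b) with a, b > 1 the mode is (a−1)/(a+b−2) = 10/36 ≈ 0.278.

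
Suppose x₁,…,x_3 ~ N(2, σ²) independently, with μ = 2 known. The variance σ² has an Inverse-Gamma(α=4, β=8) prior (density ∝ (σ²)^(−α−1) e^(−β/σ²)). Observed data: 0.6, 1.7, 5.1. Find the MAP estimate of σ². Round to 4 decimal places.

Sum of squared deviations about the known mean: SS = (0.6−2)² + (1.7−2)² + (5.1−2)² = 11.66.
The Normal likelihood contributes (σ²)^(−n/2) exp(−SS/(2σ²)), so the posterior is Inverse-Gamma(α + n/2, β + SS/2) = Inverse-Gamma(5.5, 13.83).
The mode of Inverse-Gamma(a, b) is b/(a+1) = 13.83/6.5 ≈ 2.1277.

σ̂²_MAP = 2.1277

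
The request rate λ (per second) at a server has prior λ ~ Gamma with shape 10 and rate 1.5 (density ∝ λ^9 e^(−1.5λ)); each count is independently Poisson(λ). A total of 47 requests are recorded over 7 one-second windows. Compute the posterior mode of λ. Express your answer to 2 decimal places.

λ̂_MAP = 6.59

Σxᵢ = 47, n = 7.
Posterior ∝ λ^9e^(−1.5λ) · λ^47e^(−7λ) = λ^56e^(−8.5λ), i.e. Gamma(shape=57, rate=8.5).
The mode of a Gamma(a, b) with a ≥ 1 (shape–rate) is (a−1)/b = 56/8.5 ≈ 6.59.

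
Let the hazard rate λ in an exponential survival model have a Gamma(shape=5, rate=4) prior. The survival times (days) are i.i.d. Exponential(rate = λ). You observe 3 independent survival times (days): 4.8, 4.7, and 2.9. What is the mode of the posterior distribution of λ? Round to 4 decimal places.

The Exponential(rate=λ) likelihood is ∝ λ^n e^(−λΣtᵢ). Here n = 3 and Σtᵢ = 4.8 + 4.7 + 2.9 = 12.4.
Posterior ∝ λ^4e^(−4λ) · λ^3e^(−12.4λ) = λ^7e^(−16.4λ), i.e. Gamma(8, 16.4).
Mode = (a−1)/b = 7/16.4 ≈ 0.4268.

λ̂_MAP = 0.4268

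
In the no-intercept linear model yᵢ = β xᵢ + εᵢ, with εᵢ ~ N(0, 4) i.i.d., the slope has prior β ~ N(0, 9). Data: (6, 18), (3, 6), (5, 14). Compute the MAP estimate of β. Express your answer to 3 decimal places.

β̂_MAP = 2.782

log p(β | y) = −Σ(yᵢ − βxᵢ)²/(2·4) − β²/(2·9) + const.
Setting the derivative to zero: Σxᵢ(yᵢ − βxᵢ)/4 − β/9 = 0, so β = Σxᵢyᵢ / (Σxᵢ² + σ²/τ²).
Σxᵢyᵢ = 6·18 + 3·6 + 5·14 = 196; Σxᵢ² = 70; σ²/τ² = 4/9.
β̂_MAP = 196 / (70 + 4/9) = 196/(634/9) = 882/317 ≈ 2.782.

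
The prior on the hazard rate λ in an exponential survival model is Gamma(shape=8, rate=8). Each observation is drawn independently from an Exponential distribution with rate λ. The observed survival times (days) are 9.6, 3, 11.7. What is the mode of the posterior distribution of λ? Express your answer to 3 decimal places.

The Exponential(rate=λ) likelihood is ∝ λ^n e^(−λΣtᵢ). Here n = 3 and Σtᵢ = 9.6 + 3 + 11.7 = 24.3.
Posterior ∝ λ^7e^(−8λ) · λ^3e^(−24.3λ) = λ^10e^(−32.3λ), i.e. Gamma(11, 32.3).
Mode = (a−1)/b = 10/32.3 ≈ 0.310.

λ̂_MAP = 0.310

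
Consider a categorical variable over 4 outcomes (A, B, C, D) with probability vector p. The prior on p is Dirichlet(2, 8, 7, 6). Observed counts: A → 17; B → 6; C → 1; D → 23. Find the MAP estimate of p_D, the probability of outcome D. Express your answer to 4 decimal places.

MAP estimate of p_D = 0.4242

The posterior is Dirichlet(αᵢ + nᵢ) = Dirichlet(19, 14, 8, 29).
For a Dirichlet(a₁,…,a_K) with all aᵢ > 1, the mode has j-th component (aⱼ − 1)/(Σaᵢ − K).
Here Σaᵢ = 70 and K = 4, so p_D = (29 − 1)/(70 − 4) = 28/66 ≈ 0.4242.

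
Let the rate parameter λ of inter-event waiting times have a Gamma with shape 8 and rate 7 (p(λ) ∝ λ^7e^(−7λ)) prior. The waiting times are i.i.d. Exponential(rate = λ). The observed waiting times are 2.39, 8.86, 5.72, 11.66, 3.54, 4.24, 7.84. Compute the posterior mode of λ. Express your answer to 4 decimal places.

The Exponential(rate=λ) likelihood is ∝ λ^n e^(−λΣtᵢ). Here n = 7 and Σtᵢ = 2.39 + 8.86 + 5.72 + 11.66 + 3.54 + 4.24 + 7.84 = 44.25.
Posterior ∝ λ^7e^(−7λ) · λ^7e^(−44.25λ) = λ^14e^(−51.25λ), i.e. Gamma(15, 51.25).
Mode = (a−1)/b = 14/51.25 ≈ 0.2732.

λ̂_MAP = 0.2732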